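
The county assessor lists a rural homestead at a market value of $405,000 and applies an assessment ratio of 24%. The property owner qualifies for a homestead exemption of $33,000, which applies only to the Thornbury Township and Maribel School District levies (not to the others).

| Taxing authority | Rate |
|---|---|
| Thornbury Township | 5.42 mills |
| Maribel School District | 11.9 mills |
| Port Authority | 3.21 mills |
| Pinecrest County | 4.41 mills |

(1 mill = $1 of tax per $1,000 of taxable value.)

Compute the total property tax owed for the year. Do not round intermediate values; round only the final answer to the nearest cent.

$1,852.61

Assessed value = $405,000 × 0.24 = $97,200
Thornbury Township: ($97,200 − $33,000) × 0.00542 = $64,200 × 0.00542 = $347.964
Maribel School District: ($97,200 − $33,000) × 0.0119 = $64,200 × 0.0119 = $763.98
Port Authority: $97,200 × 0.00321 = $312.012
Pinecrest County: $97,200 × 0.00441 = $428.652
Total = $1,852.608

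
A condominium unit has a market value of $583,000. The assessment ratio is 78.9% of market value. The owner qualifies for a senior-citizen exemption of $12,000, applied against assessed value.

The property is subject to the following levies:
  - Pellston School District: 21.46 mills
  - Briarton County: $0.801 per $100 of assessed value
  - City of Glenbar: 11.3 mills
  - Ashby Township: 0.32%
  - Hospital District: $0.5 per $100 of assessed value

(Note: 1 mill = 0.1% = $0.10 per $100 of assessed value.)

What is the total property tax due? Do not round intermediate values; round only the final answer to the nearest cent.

$21,937.92

Assessed value = $583,000 × 0.789 = $459,987
Taxable value = $459,987 − $12,000 = $447,987
Pellston School District: $447,987 × 0.02146 = $9,613.80102
Briarton County: $447,987 × 0.00801 = $3,588.37587
City of Glenbar: $447,987 × 0.0113 = $5,062.2531
Ashby Township: $447,987 × 0.0032 = $1,433.5584
Hospital District: $447,987 × 0.005 = $2,239.935
Total = $21,937.92339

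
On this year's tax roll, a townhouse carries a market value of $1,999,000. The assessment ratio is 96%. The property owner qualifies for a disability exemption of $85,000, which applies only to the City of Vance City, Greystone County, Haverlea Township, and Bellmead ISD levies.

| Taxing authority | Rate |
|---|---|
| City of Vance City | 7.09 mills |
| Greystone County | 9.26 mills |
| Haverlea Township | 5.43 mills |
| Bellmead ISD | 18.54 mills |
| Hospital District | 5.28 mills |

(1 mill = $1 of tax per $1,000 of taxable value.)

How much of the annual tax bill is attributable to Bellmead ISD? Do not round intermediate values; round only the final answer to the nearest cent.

Assessed value = $1,999,000 × 0.96 = $1,919,040
Bellmead ISD taxable value = $1,919,040 − $85,000 = $1,834,040
Bellmead ISD levy = $1,834,040 × 0.01854 = $34,003.1016

$34,003.10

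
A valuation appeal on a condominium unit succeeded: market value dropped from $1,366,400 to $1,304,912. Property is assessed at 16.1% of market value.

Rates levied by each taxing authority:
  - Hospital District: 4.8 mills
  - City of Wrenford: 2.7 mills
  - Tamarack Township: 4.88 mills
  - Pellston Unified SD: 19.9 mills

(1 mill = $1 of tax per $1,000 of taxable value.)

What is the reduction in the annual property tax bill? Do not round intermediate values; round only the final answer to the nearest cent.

Old assessed value = $1,366,400 × 0.161 = $219,990.4
New assessed value = $1,304,912 × 0.161 = $210,090.832
Combined rate = 0.0048 + 0.0027 + 0.00488 + 0.0199 = 0.03228
Old tax = $219,990.4 × 0.03228 = $7,101.290112
New tax = $210,090.832 × 0.03228 = $6,781.73205696
Reduction = $7,101.290112 − $6,781.73205696 = $319.55805504

$319.56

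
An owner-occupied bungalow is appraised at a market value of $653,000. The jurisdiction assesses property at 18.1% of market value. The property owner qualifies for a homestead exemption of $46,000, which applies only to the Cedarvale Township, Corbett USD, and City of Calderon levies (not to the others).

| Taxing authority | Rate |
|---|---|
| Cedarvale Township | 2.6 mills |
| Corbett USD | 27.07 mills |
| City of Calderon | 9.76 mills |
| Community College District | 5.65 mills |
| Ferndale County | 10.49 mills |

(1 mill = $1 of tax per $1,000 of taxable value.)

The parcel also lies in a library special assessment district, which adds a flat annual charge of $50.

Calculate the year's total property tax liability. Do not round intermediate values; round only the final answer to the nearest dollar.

Assessed value = $653,000 × 0.181 = $118,193
Cedarvale Township: ($118,193 − $46,000) × 0.0026 = $72,193 × 0.0026 = $187.7018
Corbett USD: ($118,193 − $46,000) × 0.02707 = $72,193 × 0.02707 = $1,954.26451
City of Calderon: ($118,193 − $46,000) × 0.00976 = $72,193 × 0.00976 = $704.60368
Community College District: $118,193 × 0.00565 = $667.79045
Ferndale County: $118,193 × 0.01049 = $1,239.84457
Levies subtotal = $4,754.20501
Total = $4,754.20501 + $50 = $4,804.20501

$4,804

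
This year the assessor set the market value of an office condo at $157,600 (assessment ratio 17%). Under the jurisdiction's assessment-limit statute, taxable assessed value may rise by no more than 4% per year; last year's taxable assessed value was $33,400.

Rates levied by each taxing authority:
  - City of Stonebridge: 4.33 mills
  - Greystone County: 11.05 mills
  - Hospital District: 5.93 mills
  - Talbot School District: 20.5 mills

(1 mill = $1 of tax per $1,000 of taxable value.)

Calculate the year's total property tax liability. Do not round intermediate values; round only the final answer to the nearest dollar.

Uncapped assessed value = $157,600 × 0.17 = $26,792
Cap limit = $33,400 × 1.04 = $34,736
Taxable assessed value = min($26,792, $34,736) = $26,792 (cap does not bind)
City of Stonebridge: $26,792 × 0.00433 = $116.00936
Greystone County: $26,792 × 0.01105 = $296.0516
Hospital District: $26,792 × 0.00593 = $158.87656
Talbot School District: $26,792 × 0.0205 = $549.236
Total = $1,120.17352

$1,120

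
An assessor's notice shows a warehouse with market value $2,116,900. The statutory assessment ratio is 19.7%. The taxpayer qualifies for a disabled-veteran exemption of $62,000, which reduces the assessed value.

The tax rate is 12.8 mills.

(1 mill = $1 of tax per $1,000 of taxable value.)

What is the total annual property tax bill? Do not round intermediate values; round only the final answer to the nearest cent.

$4,544.38

Assessed value = $2,116,900 × 0.197 = $417,029.3
Taxable value = $417,029.3 − $62,000 = $355,029.3
Tax = $355,029.3 × 0.0128 = $4,544.37504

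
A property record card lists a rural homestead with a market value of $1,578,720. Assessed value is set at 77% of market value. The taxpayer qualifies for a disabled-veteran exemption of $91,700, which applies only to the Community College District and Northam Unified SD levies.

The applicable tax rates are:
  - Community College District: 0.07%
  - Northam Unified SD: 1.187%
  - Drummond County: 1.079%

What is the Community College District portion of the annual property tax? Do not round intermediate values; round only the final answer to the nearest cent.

Assessed value = $1,578,720 × 0.77 = $1,215,614.4
Community College District taxable value = $1,215,614.4 − $91,700 = $1,123,914.4
Community College District levy = $1,123,914.4 × 0.0007 = $786.74008

$786.74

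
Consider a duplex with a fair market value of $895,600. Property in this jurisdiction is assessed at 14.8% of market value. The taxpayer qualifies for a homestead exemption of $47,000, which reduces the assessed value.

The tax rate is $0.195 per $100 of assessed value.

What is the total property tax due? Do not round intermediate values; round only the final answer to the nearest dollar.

$167

Assessed value = $895,600 × 0.148 = $132,548.8
Taxable value = $132,548.8 − $47,000 = $85,548.8
Tax = $85,548.8 × 0.00195 = $166.82016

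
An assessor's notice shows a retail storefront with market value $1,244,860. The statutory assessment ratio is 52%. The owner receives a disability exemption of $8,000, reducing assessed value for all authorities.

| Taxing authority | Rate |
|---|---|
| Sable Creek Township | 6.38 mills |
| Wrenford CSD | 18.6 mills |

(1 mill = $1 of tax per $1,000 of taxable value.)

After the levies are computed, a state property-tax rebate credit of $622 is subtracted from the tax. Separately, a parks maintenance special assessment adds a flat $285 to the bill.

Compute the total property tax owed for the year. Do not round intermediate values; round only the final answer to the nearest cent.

Assessed value = $1,244,860 × 0.52 = $647,327.2
Taxable value = $647,327.2 − $8,000 = $639,327.2
Sable Creek Township: $639,327.2 × 0.00638 = $4,078.907536
Wrenford CSD: $639,327.2 × 0.0186 = $11,891.48592
Levies subtotal = $15,970.393456
After credit = $15,970.393456 − $622 = $15,348.393456
Total = $15,348.393456 + $285 = $15,633.393456

$15,633.39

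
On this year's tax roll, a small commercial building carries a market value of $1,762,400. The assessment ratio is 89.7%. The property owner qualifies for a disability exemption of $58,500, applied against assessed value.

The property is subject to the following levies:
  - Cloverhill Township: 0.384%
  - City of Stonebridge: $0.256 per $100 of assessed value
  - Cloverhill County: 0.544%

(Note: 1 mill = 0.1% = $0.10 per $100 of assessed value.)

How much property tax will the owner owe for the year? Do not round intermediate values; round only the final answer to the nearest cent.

$18,024.89

Assessed value = $1,762,400 × 0.897 = $1,580,872.8
Taxable value = $1,580,872.8 − $58,500 = $1,522,372.8
Cloverhill Township: $1,522,372.8 × 0.00384 = $5,845.911552
City of Stonebridge: $1,522,372.8 × 0.00256 = $3,897.274368
Cloverhill County: $1,522,372.8 × 0.00544 = $8,281.708032
Total = $18,024.893952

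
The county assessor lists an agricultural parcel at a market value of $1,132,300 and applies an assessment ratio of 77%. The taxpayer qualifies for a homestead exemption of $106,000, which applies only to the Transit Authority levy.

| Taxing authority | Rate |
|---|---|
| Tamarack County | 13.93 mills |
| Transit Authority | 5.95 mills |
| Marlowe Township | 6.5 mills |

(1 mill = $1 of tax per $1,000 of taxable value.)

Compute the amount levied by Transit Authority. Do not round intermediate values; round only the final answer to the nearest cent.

$4,556.93

Assessed value = $1,132,300 × 0.77 = $871,871
Transit Authority taxable value = $871,871 − $106,000 = $765,871
Transit Authority levy = $765,871 × 0.00595 = $4,556.93245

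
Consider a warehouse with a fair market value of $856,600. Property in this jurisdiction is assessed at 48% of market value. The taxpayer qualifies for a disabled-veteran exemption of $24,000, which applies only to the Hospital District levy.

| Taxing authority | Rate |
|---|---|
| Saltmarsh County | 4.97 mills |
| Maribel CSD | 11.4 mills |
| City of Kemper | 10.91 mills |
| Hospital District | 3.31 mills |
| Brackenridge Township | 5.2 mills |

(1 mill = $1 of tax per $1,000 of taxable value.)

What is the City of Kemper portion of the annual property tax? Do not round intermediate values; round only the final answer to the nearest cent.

$4,485.84

Assessed value = $856,600 × 0.48 = $411,168
City of Kemper taxable value = $411,168 (exemption does not apply)
City of Kemper levy = $411,168 × 0.01091 = $4,485.84288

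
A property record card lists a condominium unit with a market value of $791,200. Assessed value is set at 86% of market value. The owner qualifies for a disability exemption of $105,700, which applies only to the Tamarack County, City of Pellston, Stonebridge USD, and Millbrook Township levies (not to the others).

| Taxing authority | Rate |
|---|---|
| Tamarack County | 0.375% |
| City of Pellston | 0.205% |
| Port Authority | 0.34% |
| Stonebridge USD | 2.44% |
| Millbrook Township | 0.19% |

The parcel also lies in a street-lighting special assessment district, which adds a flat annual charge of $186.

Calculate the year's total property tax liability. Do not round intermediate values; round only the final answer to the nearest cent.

$20,948.37

Assessed value = $791,200 × 0.86 = $680,432
Tamarack County: ($680,432 − $105,700) × 0.00375 = $574,732 × 0.00375 = $2,155.245
City of Pellston: ($680,432 − $105,700) × 0.00205 = $574,732 × 0.00205 = $1,178.2006
Port Authority: $680,432 × 0.0034 = $2,313.4688
Stonebridge USD: ($680,432 − $105,700) × 0.0244 = $574,732 × 0.0244 = $14,023.4608
Millbrook Township: ($680,432 − $105,700) × 0.0019 = $574,732 × 0.0019 = $1,091.9908
Levies subtotal = $20,762.366
Total = $20,762.366 + $186 = $20,948.366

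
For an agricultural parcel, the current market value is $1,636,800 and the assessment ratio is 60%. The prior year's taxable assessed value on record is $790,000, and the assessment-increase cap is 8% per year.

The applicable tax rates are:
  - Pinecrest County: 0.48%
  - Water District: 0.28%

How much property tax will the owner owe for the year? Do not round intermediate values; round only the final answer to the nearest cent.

Uncapped assessed value = $1,636,800 × 0.6 = $982,080
Cap limit = $790,000 × 1.08 = $853,200
Taxable assessed value = min($982,080, $853,200) = $853,200 (cap binds)
Pinecrest County: $853,200 × 0.0048 = $4,095.36
Water District: $853,200 × 0.0028 = $2,388.96
Total = $6,484.32

$6,484.32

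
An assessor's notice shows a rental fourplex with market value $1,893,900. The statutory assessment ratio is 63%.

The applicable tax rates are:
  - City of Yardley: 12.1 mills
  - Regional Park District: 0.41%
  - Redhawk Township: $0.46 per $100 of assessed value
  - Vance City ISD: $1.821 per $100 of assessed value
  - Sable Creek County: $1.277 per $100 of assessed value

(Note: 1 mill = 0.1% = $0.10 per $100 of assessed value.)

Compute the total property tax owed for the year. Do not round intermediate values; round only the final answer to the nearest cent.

$61,781.67

Assessed value = $1,893,900 × 0.63 = $1,193,157
City of Yardley: $1,193,157 × 0.0121 = $14,437.1997
Regional Park District: $1,193,157 × 0.0041 = $4,891.9437
Redhawk Township: $1,193,157 × 0.0046 = $5,488.5222
Vance City ISD: $1,193,157 × 0.01821 = $21,727.38897
Sable Creek County: $1,193,157 × 0.01277 = $15,236.61489
Total = $61,781.66946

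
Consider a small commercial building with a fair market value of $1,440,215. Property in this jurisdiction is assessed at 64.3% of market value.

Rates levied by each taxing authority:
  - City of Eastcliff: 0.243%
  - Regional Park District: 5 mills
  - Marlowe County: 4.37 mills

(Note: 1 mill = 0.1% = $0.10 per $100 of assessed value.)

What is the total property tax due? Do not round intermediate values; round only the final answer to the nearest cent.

Assessed value = $1,440,215 × 0.643 = $926,058.245
City of Eastcliff: $926,058.245 × 0.00243 = $2,250.32153535
Regional Park District: $926,058.245 × 0.005 = $4,630.291225
Marlowe County: $926,058.245 × 0.00437 = $4,046.87453065
Total = $10,927.487291

$10,927.49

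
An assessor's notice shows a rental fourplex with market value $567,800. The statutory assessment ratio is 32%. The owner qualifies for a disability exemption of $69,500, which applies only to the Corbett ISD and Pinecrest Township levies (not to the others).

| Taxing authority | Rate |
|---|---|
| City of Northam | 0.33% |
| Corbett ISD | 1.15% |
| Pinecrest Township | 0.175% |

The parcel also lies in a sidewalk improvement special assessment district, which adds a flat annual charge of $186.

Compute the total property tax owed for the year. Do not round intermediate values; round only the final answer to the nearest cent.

Assessed value = $567,800 × 0.32 = $181,696
City of Northam: $181,696 × 0.0033 = $599.5968
Corbett ISD: ($181,696 − $69,500) × 0.0115 = $112,196 × 0.0115 = $1,290.254
Pinecrest Township: ($181,696 − $69,500) × 0.00175 = $112,196 × 0.00175 = $196.343
Levies subtotal = $2,086.1938
Total = $2,086.1938 + $186 = $2,272.1938

$2,272.19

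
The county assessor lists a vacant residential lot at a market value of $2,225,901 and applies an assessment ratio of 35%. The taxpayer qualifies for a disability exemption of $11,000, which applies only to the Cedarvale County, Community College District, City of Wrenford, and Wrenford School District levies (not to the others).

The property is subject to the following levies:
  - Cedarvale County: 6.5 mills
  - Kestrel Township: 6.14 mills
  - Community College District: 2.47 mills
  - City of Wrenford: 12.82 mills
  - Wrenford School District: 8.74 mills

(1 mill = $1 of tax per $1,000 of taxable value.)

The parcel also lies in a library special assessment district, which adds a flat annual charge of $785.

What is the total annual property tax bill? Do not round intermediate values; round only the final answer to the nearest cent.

Assessed value = $2,225,901 × 0.35 = $779,065.35
Cedarvale County: ($779,065.35 − $11,000) × 0.0065 = $768,065.35 × 0.0065 = $4,992.424775
Kestrel Township: $779,065.35 × 0.00614 = $4,783.461249
Community College District: ($779,065.35 − $11,000) × 0.00247 = $768,065.35 × 0.00247 = $1,897.1214145
City of Wrenford: ($779,065.35 − $11,000) × 0.01282 = $768,065.35 × 0.01282 = $9,846.597787
Wrenford School District: ($779,065.35 − $11,000) × 0.00874 = $768,065.35 × 0.00874 = $6,712.891159
Levies subtotal = $28,232.4963845
Total = $28,232.4963845 + $785 = $29,017.4963845

$29,017.50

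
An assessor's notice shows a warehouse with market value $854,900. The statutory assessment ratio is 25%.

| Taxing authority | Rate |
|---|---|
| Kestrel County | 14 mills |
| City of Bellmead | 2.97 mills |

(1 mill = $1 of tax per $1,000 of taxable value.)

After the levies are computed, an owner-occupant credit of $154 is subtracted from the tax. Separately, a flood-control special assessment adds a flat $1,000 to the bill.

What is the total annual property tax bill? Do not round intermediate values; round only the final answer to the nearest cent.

$4,472.91

Assessed value = $854,900 × 0.25 = $213,725
Kestrel County: $213,725 × 0.014 = $2,992.15
City of Bellmead: $213,725 × 0.00297 = $634.76325
Levies subtotal = $3,626.91325
After credit = $3,626.91325 − $154 = $3,472.91325
Total = $3,472.91325 + $1,000 = $4,472.91325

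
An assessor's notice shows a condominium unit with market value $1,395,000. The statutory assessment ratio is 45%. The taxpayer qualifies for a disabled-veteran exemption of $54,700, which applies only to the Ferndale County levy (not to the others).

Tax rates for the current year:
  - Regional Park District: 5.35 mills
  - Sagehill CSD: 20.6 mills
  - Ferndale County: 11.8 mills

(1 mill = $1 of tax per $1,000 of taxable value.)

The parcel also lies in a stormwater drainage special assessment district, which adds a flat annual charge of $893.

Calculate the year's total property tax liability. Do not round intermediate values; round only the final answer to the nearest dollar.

$23,945

Assessed value = $1,395,000 × 0.45 = $627,750
Regional Park District: $627,750 × 0.00535 = $3,358.4625
Sagehill CSD: $627,750 × 0.0206 = $12,931.65
Ferndale County: ($627,750 − $54,700) × 0.0118 = $573,050 × 0.0118 = $6,761.99
Levies subtotal = $23,052.1025
Total = $23,052.1025 + $893 = $23,945.1025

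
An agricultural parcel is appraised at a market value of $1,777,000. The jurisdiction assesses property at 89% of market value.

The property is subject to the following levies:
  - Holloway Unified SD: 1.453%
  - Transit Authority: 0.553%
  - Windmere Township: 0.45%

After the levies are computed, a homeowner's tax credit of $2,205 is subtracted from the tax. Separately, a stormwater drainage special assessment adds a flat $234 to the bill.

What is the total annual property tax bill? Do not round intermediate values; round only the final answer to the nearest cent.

$36,871.38

Assessed value = $1,777,000 × 0.89 = $1,581,530
Holloway Unified SD: $1,581,530 × 0.01453 = $22,979.6309
Transit Authority: $1,581,530 × 0.00553 = $8,745.8609
Windmere Township: $1,581,530 × 0.0045 = $7,116.885
Levies subtotal = $38,842.3768
After credit = $38,842.3768 − $2,205 = $36,637.3768
Total = $36,637.3768 + $234 = $36,871.3768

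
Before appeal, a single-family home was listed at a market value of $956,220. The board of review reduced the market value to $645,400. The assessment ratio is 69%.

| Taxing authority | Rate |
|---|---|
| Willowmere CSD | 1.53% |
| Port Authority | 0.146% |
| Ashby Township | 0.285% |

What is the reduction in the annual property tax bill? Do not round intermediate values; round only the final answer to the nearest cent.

$4,205.67

Old assessed value = $956,220 × 0.69 = $659,791.8
New assessed value = $645,400 × 0.69 = $445,326
Combined rate = 0.0153 + 0.00146 + 0.00285 = 0.01961
Old tax = $659,791.8 × 0.01961 = $12,938.517198
New tax = $445,326 × 0.01961 = $8,732.84286
Reduction = $12,938.517198 − $8,732.84286 = $4,205.674338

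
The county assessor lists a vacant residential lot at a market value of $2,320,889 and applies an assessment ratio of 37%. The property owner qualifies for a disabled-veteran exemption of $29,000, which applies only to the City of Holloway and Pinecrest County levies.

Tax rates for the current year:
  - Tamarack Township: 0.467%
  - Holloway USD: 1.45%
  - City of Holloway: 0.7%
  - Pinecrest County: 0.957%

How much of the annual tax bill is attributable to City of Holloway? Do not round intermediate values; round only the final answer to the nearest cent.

Assessed value = $2,320,889 × 0.37 = $858,728.93
City of Holloway taxable value = $858,728.93 − $29,000 = $829,728.93
City of Holloway levy = $829,728.93 × 0.007 = $5,808.10251

$5,808.10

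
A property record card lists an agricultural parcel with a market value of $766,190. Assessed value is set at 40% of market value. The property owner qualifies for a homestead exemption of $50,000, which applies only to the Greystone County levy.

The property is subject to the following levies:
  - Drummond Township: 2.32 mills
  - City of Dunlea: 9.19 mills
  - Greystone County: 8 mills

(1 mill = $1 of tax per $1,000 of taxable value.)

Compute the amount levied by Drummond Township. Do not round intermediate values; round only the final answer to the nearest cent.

$711.02

Assessed value = $766,190 × 0.4 = $306,476
Drummond Township taxable value = $306,476 (exemption does not apply)
Drummond Township levy = $306,476 × 0.00232 = $711.02432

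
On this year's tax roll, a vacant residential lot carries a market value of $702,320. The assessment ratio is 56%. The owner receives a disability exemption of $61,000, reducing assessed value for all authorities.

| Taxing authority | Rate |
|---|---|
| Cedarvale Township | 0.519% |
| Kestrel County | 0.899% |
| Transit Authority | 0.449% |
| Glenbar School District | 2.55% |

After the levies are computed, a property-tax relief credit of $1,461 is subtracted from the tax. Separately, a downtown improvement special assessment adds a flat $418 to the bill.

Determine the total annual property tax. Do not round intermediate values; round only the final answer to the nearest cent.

$13,634.66

Assessed value = $702,320 × 0.56 = $393,299.2
Taxable value = $393,299.2 − $61,000 = $332,299.2
Cedarvale Township: $332,299.2 × 0.00519 = $1,724.632848
Kestrel County: $332,299.2 × 0.00899 = $2,987.369808
Transit Authority: $332,299.2 × 0.00449 = $1,492.023408
Glenbar School District: $332,299.2 × 0.0255 = $8,473.6296
Levies subtotal = $14,677.655664
After credit = $14,677.655664 − $1,461 = $13,216.655664
Total = $13,216.655664 + $418 = $13,634.655664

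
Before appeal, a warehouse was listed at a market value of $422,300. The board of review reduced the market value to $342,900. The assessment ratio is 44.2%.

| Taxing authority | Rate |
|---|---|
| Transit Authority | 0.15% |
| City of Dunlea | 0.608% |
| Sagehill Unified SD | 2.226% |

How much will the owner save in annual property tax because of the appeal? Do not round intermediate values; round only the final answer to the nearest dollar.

$1,047

Old assessed value = $422,300 × 0.442 = $186,656.6
New assessed value = $342,900 × 0.442 = $151,561.8
Combined rate = 0.0015 + 0.00608 + 0.02226 = 0.02984
Old tax = $186,656.6 × 0.02984 = $5,569.832944
New tax = $151,561.8 × 0.02984 = $4,522.604112
Reduction = $5,569.832944 − $4,522.604112 = $1,047.228832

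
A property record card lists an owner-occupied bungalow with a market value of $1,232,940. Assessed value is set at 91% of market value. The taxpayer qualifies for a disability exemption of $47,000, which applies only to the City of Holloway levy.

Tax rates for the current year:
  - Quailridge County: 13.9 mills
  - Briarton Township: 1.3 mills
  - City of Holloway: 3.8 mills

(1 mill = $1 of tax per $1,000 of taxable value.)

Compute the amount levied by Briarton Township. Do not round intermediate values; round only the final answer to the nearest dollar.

$1,459

Assessed value = $1,232,940 × 0.91 = $1,121,975.4
Briarton Township taxable value = $1,121,975.4 (exemption does not apply)
Briarton Township levy = $1,121,975.4 × 0.0013 = $1,458.56802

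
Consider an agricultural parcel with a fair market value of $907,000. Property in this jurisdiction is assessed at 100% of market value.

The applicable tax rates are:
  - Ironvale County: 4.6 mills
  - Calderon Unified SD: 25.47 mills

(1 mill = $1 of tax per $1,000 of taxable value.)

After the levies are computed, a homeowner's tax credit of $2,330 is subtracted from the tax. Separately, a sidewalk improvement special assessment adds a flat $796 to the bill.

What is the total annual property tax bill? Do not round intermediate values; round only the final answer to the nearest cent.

Assessed value = $907,000 × 1 = $907,000
Ironvale County: $907,000 × 0.0046 = $4,172.2
Calderon Unified SD: $907,000 × 0.02547 = $23,101.29
Levies subtotal = $27,273.49
After credit = $27,273.49 − $2,330 = $24,943.49
Total = $24,943.49 + $796 = $25,739.49

$25,739.49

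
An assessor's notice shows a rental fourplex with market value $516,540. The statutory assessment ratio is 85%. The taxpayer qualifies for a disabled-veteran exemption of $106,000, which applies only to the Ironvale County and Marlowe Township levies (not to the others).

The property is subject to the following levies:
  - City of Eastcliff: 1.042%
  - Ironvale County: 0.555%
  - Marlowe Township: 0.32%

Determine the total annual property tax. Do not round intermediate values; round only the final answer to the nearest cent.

$7,489.26

Assessed value = $516,540 × 0.85 = $439,059
City of Eastcliff: $439,059 × 0.01042 = $4,574.99478
Ironvale County: ($439,059 − $106,000) × 0.00555 = $333,059 × 0.00555 = $1,848.47745
Marlowe Township: ($439,059 − $106,000) × 0.0032 = $333,059 × 0.0032 = $1,065.7888
Total = $7,489.26103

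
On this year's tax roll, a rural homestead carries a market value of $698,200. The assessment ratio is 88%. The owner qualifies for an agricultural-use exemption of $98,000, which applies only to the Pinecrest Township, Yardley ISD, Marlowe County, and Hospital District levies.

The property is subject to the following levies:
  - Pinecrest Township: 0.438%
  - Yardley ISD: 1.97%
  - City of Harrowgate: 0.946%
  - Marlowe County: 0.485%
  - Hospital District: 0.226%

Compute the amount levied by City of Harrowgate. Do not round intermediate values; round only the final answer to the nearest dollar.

Assessed value = $698,200 × 0.88 = $614,416
City of Harrowgate taxable value = $614,416 (exemption does not apply)
City of Harrowgate levy = $614,416 × 0.00946 = $5,812.37536

$5,812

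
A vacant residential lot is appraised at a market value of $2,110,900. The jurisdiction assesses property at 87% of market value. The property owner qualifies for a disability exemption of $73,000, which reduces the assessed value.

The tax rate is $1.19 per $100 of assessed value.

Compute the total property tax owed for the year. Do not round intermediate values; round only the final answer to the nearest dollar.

$20,985

Assessed value = $2,110,900 × 0.87 = $1,836,483
Taxable value = $1,836,483 − $73,000 = $1,763,483
Tax = $1,763,483 × 0.0119 = $20,985.4477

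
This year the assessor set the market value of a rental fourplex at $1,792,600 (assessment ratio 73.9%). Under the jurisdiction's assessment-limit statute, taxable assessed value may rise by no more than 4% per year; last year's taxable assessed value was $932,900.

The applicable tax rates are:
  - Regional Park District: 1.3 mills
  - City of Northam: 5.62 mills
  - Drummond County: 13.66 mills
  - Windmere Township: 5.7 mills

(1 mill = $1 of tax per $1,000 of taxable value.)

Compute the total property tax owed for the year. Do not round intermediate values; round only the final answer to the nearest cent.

$25,497.28

Uncapped assessed value = $1,792,600 × 0.739 = $1,324,731.4
Cap limit = $932,900 × 1.04 = $970,216
Taxable assessed value = min($1,324,731.4, $970,216) = $970,216 (cap binds)
Regional Park District: $970,216 × 0.0013 = $1,261.2808
City of Northam: $970,216 × 0.00562 = $5,452.61392
Drummond County: $970,216 × 0.01366 = $13,253.15056
Windmere Township: $970,216 × 0.0057 = $5,530.2312
Total = $25,497.27648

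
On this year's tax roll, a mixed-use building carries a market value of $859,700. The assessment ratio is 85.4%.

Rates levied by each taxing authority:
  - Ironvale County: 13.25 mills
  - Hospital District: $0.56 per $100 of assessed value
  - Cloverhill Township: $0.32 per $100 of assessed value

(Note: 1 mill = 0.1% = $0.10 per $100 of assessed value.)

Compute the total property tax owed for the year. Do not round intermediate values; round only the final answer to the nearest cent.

Assessed value = $859,700 × 0.854 = $734,183.8
Ironvale County: $734,183.8 × 0.01325 = $9,727.93535
Hospital District: $734,183.8 × 0.0056 = $4,111.42928
Cloverhill Township: $734,183.8 × 0.0032 = $2,349.38816
Total = $16,188.75279

$16,188.75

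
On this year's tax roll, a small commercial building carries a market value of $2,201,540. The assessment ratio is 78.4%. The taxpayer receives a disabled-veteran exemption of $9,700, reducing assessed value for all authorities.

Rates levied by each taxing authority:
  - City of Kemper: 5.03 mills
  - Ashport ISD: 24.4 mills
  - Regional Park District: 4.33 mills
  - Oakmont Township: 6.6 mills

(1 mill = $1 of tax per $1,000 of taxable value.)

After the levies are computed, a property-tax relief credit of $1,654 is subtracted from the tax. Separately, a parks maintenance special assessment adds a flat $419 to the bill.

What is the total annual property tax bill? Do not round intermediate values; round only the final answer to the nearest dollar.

$68,035

Assessed value = $2,201,540 × 0.784 = $1,726,007.36
Taxable value = $1,726,007.36 − $9,700 = $1,716,307.36
City of Kemper: $1,716,307.36 × 0.00503 = $8,633.0260208
Ashport ISD: $1,716,307.36 × 0.0244 = $41,877.899584
Regional Park District: $1,716,307.36 × 0.00433 = $7,431.6108688
Oakmont Township: $1,716,307.36 × 0.0066 = $11,327.628576
Levies subtotal = $69,270.1650496
After credit = $69,270.1650496 − $1,654 = $67,616.1650496
Total = $67,616.1650496 + $419 = $68,035.1650496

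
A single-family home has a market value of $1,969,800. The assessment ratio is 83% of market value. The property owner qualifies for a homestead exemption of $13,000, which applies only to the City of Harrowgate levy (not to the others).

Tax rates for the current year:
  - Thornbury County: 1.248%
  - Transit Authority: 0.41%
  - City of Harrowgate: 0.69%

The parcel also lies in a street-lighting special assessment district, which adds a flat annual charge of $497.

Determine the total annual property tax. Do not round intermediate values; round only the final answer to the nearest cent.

Assessed value = $1,969,800 × 0.83 = $1,634,934
Thornbury County: $1,634,934 × 0.01248 = $20,403.97632
Transit Authority: $1,634,934 × 0.0041 = $6,703.2294
City of Harrowgate: ($1,634,934 − $13,000) × 0.0069 = $1,621,934 × 0.0069 = $11,191.3446
Levies subtotal = $38,298.55032
Total = $38,298.55032 + $497 = $38,795.55032

$38,795.55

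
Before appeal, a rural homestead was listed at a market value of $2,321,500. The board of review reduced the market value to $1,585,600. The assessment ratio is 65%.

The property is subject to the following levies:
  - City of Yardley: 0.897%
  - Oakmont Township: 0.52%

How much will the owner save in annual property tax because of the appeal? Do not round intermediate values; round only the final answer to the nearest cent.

Old assessed value = $2,321,500 × 0.65 = $1,508,975
New assessed value = $1,585,600 × 0.65 = $1,030,640
Combined rate = 0.00897 + 0.0052 = 0.01417
Old tax = $1,508,975 × 0.01417 = $21,382.17575
New tax = $1,030,640 × 0.01417 = $14,604.1688
Reduction = $21,382.17575 − $14,604.1688 = $6,778.00695

$6,778.01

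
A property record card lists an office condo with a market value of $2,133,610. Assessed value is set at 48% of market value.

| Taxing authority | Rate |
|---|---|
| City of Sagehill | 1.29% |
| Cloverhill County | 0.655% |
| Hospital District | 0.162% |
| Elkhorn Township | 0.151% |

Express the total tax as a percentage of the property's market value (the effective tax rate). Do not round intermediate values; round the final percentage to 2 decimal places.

Assessed value = $2,133,610 × 0.48 = $1,024,132.8
City of Sagehill: $1,024,132.8 × 0.0129 = $13,211.31312
Cloverhill County: $1,024,132.8 × 0.00655 = $6,708.06984
Hospital District: $1,024,132.8 × 0.00162 = $1,659.095136
Elkhorn Township: $1,024,132.8 × 0.00151 = $1,546.440528
Total tax = $23,124.918624
Effective rate = $23,124.918624 ÷ $2,133,610 = 1.08% of market value

1.08%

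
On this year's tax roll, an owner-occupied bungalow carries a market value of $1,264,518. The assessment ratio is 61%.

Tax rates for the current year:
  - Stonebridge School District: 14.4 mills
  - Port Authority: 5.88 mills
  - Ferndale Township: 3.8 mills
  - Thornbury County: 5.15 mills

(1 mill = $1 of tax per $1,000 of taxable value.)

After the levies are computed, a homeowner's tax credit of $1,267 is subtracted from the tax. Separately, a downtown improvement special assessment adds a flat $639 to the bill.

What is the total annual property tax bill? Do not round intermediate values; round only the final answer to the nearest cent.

$21,918.74

Assessed value = $1,264,518 × 0.61 = $771,355.98
Stonebridge School District: $771,355.98 × 0.0144 = $11,107.526112
Port Authority: $771,355.98 × 0.00588 = $4,535.5731624
Ferndale Township: $771,355.98 × 0.0038 = $2,931.152724
Thornbury County: $771,355.98 × 0.00515 = $3,972.483297
Levies subtotal = $22,546.7352954
After credit = $22,546.7352954 − $1,267 = $21,279.7352954
Total = $21,279.7352954 + $639 = $21,918.7352954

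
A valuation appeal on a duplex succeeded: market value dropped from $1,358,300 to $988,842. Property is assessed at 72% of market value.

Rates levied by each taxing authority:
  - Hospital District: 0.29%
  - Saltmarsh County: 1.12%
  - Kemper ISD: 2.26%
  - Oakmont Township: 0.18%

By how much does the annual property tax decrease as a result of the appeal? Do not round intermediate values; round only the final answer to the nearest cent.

$10,241.38

Old assessed value = $1,358,300 × 0.72 = $977,976
New assessed value = $988,842 × 0.72 = $711,966.24
Combined rate = 0.0029 + 0.0112 + 0.0226 + 0.0018 = 0.0385
Old tax = $977,976 × 0.0385 = $37,652.076
New tax = $711,966.24 × 0.0385 = $27,410.70024
Reduction = $37,652.076 − $27,410.70024 = $10,241.37576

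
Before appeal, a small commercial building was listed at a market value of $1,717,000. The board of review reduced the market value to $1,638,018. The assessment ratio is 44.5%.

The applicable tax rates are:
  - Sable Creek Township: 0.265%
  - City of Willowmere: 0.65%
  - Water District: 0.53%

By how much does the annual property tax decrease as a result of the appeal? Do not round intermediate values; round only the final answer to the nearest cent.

Old assessed value = $1,717,000 × 0.445 = $764,065
New assessed value = $1,638,018 × 0.445 = $728,918.01
Combined rate = 0.00265 + 0.0065 + 0.0053 = 0.01445
Old tax = $764,065 × 0.01445 = $11,040.73925
New tax = $728,918.01 × 0.01445 = $10,532.8652445
Reduction = $11,040.73925 − $10,532.8652445 = $507.8740055

$507.87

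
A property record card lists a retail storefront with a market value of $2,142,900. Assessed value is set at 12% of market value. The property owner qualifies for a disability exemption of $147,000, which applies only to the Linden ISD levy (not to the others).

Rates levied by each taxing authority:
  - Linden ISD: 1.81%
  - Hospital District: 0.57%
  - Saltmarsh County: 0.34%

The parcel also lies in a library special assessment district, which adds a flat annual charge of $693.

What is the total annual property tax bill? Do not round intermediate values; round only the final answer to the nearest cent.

$5,026.73

Assessed value = $2,142,900 × 0.12 = $257,148
Linden ISD: ($257,148 − $147,000) × 0.0181 = $110,148 × 0.0181 = $1,993.6788
Hospital District: $257,148 × 0.0057 = $1,465.7436
Saltmarsh County: $257,148 × 0.0034 = $874.3032
Levies subtotal = $4,333.7256
Total = $4,333.7256 + $693 = $5,026.7256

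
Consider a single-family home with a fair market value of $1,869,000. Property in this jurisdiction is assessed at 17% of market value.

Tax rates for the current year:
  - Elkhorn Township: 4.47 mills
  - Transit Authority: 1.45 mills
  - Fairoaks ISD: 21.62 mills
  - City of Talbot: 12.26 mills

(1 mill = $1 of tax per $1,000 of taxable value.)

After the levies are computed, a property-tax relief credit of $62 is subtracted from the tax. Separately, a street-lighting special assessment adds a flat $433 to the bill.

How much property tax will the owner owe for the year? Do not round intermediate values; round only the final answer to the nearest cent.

$13,016.65

Assessed value = $1,869,000 × 0.17 = $317,730
Elkhorn Township: $317,730 × 0.00447 = $1,420.2531
Transit Authority: $317,730 × 0.00145 = $460.7085
Fairoaks ISD: $317,730 × 0.02162 = $6,869.3226
City of Talbot: $317,730 × 0.01226 = $3,895.3698
Levies subtotal = $12,645.654
After credit = $12,645.654 − $62 = $12,583.654
Total = $12,583.654 + $433 = $13,016.654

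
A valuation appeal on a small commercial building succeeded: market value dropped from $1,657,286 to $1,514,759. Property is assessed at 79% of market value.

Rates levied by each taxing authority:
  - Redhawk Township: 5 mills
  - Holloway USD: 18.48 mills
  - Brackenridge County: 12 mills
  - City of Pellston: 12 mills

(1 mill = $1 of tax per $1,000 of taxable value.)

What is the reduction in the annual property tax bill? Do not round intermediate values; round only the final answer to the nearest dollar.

$5,346

Old assessed value = $1,657,286 × 0.79 = $1,309,255.94
New assessed value = $1,514,759 × 0.79 = $1,196,659.61
Combined rate = 0.005 + 0.01848 + 0.012 + 0.012 = 0.04748
Old tax = $1,309,255.94 × 0.04748 = $62,163.4720312
New tax = $1,196,659.61 × 0.04748 = $56,817.3982828
Reduction = $62,163.4720312 − $56,817.3982828 = $5,346.0737484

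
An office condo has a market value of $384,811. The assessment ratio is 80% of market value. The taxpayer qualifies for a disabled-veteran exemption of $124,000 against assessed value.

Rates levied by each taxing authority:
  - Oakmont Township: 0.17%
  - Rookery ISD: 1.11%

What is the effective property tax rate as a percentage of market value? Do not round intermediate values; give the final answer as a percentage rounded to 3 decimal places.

0.612%

Assessed value = $384,811 × 0.8 = $307,848.8
Taxable value = $307,848.8 − $124,000 = $183,848.8
Oakmont Township: $183,848.8 × 0.0017 = $312.54296
Rookery ISD: $183,848.8 × 0.0111 = $2,040.72168
Total tax = $2,353.26464
Effective rate = $2,353.26464 ÷ $384,811 = 0.612% of market value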